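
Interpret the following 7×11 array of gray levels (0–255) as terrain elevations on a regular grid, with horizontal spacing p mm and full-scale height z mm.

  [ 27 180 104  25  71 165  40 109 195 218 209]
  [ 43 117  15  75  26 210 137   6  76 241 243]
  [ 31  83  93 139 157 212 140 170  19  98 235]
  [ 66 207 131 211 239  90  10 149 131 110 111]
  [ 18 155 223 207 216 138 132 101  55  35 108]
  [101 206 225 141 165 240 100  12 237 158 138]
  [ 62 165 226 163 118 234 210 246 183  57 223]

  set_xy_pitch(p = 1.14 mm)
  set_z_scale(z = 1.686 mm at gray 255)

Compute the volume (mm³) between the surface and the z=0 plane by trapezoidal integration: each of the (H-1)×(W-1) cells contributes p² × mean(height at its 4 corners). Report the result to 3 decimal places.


69.341

height_mm = gray/255 × 1.686; cell vol = 1.14² × mean(4 corners)
unit = 1.14² × 1.686 / (4×255) = 0.00214816 mm³ per gray-sum
row 0: Σ corner-gray over 10 cells = 4542  → 9.7570
row 1: Σ corner-gray over 10 cells = 4580  → 9.8386
row 2: Σ corner-gray over 10 cells = 5221  → 11.2156
row 3: Σ corner-gray over 10 cells = 5383  → 11.5636
row 4: Σ corner-gray over 10 cells = 5857  → 12.5818
row 5: Σ corner-gray over 10 cells = 6696  → 14.3841
Σ rows: total corner-gray = 32279  → 69.3405 mm³


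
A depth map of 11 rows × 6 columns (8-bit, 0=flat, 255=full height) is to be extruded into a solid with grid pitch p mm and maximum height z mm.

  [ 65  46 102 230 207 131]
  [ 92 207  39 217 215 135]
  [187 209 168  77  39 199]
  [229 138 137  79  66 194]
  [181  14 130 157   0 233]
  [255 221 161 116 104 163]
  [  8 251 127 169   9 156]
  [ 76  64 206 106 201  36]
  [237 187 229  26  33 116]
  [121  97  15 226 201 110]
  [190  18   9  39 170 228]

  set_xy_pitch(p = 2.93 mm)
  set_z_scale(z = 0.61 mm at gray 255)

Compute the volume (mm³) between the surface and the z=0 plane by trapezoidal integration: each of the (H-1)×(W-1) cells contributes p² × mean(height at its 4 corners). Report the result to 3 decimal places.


134.904

height_mm = gray/255 × 0.61; cell vol = 2.93² × mean(4 corners)
unit = 2.93² × 0.61 / (4×255) = 0.00513411 mm³ per gray-sum
row 0: Σ corner-gray over 5 cells = 2949  → 15.1405
row 1: Σ corner-gray over 5 cells = 2955  → 15.1713
row 2: Σ corner-gray over 5 cells = 2635  → 13.5284
row 3: Σ corner-gray over 5 cells = 2279  → 11.7006
row 4: Σ corner-gray over 5 cells = 2638  → 13.5438
row 5: Σ corner-gray over 5 cells = 2898  → 14.8786
row 6: Σ corner-gray over 5 cells = 2542  → 13.0509
row 7: Σ corner-gray over 5 cells = 2569  → 13.1895
row 8: Σ corner-gray over 5 cells = 2612  → 13.4103
row 9: Σ corner-gray over 5 cells = 2199  → 11.2899
Σ rows: total corner-gray = 26276  → 134.9038 mm³


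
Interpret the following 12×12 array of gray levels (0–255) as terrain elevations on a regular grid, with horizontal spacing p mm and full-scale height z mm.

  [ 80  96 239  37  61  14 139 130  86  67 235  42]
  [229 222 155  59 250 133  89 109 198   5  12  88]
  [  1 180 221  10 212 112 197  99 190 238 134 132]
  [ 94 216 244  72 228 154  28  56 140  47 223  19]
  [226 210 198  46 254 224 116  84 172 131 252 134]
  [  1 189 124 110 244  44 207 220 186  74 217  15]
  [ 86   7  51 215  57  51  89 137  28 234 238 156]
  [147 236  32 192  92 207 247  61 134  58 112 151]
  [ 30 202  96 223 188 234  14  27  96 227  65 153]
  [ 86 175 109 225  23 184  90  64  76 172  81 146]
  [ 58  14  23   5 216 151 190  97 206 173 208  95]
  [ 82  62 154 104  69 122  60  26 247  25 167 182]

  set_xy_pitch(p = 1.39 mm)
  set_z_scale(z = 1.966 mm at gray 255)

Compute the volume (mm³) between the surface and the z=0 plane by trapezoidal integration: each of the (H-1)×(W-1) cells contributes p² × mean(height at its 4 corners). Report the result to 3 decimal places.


height_mm = gray/255 × 1.966; cell vol = 1.39² × mean(4 corners)
unit = 1.39² × 1.966 / (4×255) = 0.00372403 mm³ per gray-sum
row 0: Σ corner-gray over 11 cells = 5111  → 19.0335
row 1: Σ corner-gray over 11 cells = 6100  → 22.7166
row 2: Σ corner-gray over 11 cells = 6248  → 23.2677
row 3: Σ corner-gray over 11 cells = 6663  → 24.8132
row 4: Σ corner-gray over 11 cells = 6980  → 25.9937
row 5: Σ corner-gray over 11 cells = 5702  → 21.2344
row 6: Σ corner-gray over 11 cells = 5496  → 20.4673
row 7: Σ corner-gray over 11 cells = 5967  → 22.2213
row 8: Σ corner-gray over 11 cells = 5557  → 20.6944
row 9: Σ corner-gray over 11 cells = 5349  → 19.9198
row 10: Σ corner-gray over 11 cells = 5055  → 18.8250
Σ rows: total corner-gray = 64228  → 239.1869 mm³

239.187


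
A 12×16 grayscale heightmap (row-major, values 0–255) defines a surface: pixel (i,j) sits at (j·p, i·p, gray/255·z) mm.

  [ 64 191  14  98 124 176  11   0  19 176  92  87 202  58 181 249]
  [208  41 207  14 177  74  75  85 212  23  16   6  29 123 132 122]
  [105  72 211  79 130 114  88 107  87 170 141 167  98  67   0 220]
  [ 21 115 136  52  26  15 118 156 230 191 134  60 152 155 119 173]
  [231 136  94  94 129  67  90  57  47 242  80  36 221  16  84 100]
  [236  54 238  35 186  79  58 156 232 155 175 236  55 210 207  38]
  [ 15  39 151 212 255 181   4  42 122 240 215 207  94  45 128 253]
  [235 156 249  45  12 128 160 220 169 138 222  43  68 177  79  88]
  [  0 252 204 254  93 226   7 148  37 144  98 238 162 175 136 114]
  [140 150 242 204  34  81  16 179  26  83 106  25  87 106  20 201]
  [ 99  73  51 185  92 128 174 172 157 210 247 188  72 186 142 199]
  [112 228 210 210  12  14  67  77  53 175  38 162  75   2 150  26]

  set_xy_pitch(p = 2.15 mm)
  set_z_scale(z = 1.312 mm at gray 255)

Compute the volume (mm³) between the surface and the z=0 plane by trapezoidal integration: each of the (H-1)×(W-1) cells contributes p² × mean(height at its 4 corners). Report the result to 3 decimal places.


height_mm = gray/255 × 1.312; cell vol = 2.15² × mean(4 corners)
unit = 2.15² × 1.312 / (4×255) = 0.0059458 mm³ per gray-sum
row 0: Σ corner-gray over 15 cells = 5929  → 35.2527
row 1: Σ corner-gray over 15 cells = 6145  → 36.5370
row 2: Σ corner-gray over 15 cells = 6899  → 41.0201
row 3: Σ corner-gray over 15 cells = 6629  → 39.4147
row 4: Σ corner-gray over 15 cells = 7543  → 44.8492
row 5: Σ corner-gray over 15 cells = 8564  → 50.9199
row 6: Σ corner-gray over 15 cells = 8193  → 48.7140
row 7: Σ corner-gray over 15 cells = 8517  → 50.6404
row 8: Σ corner-gray over 15 cells = 7521  → 44.7184
row 9: Σ corner-gray over 15 cells = 7511  → 44.6589
row 10: Σ corner-gray over 15 cells = 7536  → 44.8076
Σ rows: total corner-gray = 80987  → 481.5328 mm³

481.533


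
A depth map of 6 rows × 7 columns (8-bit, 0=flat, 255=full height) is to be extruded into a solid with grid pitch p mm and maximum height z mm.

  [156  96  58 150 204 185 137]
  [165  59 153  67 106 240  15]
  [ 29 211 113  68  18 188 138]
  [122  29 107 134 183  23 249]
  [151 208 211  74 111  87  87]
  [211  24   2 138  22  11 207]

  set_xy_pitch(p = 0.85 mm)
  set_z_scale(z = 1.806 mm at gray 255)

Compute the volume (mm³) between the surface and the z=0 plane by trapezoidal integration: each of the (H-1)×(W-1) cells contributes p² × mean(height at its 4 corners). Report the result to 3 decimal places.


17.862

height_mm = gray/255 × 1.806; cell vol = 0.85² × mean(4 corners)
unit = 0.85² × 1.806 / (4×255) = 0.00127925 mm³ per gray-sum
row 0: Σ corner-gray over 6 cells = 3109  → 3.9772
row 1: Σ corner-gray over 6 cells = 2793  → 3.5729
row 2: Σ corner-gray over 6 cells = 2686  → 3.4361
row 3: Σ corner-gray over 6 cells = 2943  → 3.7648
row 4: Σ corner-gray over 6 cells = 2432  → 3.1111
Σ rows: total corner-gray = 13963  → 17.8622 mm³


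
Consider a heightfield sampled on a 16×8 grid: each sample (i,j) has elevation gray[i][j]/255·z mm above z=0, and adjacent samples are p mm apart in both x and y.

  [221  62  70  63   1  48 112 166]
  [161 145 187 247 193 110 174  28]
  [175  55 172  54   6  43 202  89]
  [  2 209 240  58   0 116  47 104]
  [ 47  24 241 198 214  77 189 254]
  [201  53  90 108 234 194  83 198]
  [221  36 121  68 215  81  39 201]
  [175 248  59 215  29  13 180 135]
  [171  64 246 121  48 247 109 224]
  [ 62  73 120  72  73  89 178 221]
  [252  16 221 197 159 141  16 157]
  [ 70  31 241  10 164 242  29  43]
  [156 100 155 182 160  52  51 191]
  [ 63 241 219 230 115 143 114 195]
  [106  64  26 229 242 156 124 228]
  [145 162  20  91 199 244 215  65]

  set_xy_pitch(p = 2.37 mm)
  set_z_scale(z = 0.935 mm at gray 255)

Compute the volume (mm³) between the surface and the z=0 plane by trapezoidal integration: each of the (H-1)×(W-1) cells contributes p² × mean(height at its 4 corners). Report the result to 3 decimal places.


280.812

height_mm = gray/255 × 0.935; cell vol = 2.37² × mean(4 corners)
unit = 2.37² × 0.935 / (4×255) = 0.00514883 mm³ per gray-sum
row 0: Σ corner-gray over 7 cells = 3400  → 17.5060
row 1: Σ corner-gray over 7 cells = 3629  → 18.6851
row 2: Σ corner-gray over 7 cells = 2774  → 14.2828
row 3: Σ corner-gray over 7 cells = 3633  → 18.7057
row 4: Σ corner-gray over 7 cells = 4110  → 21.1617
row 5: Σ corner-gray over 7 cells = 3465  → 17.8407
row 6: Σ corner-gray over 7 cells = 3340  → 17.1971
row 7: Σ corner-gray over 7 cells = 3863  → 19.8899
row 8: Σ corner-gray over 7 cells = 3558  → 18.3195
row 9: Σ corner-gray over 7 cells = 3402  → 17.5163
row 10: Σ corner-gray over 7 cells = 3456  → 17.7943
row 11: Σ corner-gray over 7 cells = 3294  → 16.9602
row 12: Σ corner-gray over 7 cells = 4129  → 21.2595
row 13: Σ corner-gray over 7 cells = 4398  → 22.6445
row 14: Σ corner-gray over 7 cells = 4088  → 21.0484
Σ rows: total corner-gray = 54539  → 280.8118 mm³


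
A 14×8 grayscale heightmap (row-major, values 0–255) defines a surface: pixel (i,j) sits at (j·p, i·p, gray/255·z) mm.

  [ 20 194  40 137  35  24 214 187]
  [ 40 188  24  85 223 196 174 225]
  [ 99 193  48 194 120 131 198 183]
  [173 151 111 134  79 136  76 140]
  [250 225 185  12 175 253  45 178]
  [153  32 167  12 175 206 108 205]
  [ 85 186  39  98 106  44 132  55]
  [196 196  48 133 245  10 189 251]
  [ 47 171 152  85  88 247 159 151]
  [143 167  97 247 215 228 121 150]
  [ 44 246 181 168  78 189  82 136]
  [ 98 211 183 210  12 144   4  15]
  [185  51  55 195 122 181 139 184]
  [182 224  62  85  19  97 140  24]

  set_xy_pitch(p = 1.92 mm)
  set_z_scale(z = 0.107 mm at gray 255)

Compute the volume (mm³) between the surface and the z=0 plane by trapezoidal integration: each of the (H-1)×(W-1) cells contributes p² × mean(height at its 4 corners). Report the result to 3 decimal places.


19.091

height_mm = gray/255 × 0.107; cell vol = 1.92² × mean(4 corners)
unit = 1.92² × 0.107 / (4×255) = 0.000386711 mm³ per gray-sum
row 0: Σ corner-gray over 7 cells = 3540  → 1.3690
row 1: Σ corner-gray over 7 cells = 4095  → 1.5836
row 2: Σ corner-gray over 7 cells = 3737  → 1.4451
row 3: Σ corner-gray over 7 cells = 3905  → 1.5101
row 4: Σ corner-gray over 7 cells = 3976  → 1.5376
row 5: Σ corner-gray over 7 cells = 3108  → 1.2019
row 6: Σ corner-gray over 7 cells = 3439  → 1.3299
row 7: Σ corner-gray over 7 cells = 4091  → 1.5820
row 8: Σ corner-gray over 7 cells = 4445  → 1.7189
row 9: Σ corner-gray over 7 cells = 4511  → 1.7445
row 10: Σ corner-gray over 7 cells = 3709  → 1.4343
row 11: Σ corner-gray over 7 cells = 3496  → 1.3519
row 12: Σ corner-gray over 7 cells = 3315  → 1.2819
Σ rows: total corner-gray = 49367  → 19.0907 mm³


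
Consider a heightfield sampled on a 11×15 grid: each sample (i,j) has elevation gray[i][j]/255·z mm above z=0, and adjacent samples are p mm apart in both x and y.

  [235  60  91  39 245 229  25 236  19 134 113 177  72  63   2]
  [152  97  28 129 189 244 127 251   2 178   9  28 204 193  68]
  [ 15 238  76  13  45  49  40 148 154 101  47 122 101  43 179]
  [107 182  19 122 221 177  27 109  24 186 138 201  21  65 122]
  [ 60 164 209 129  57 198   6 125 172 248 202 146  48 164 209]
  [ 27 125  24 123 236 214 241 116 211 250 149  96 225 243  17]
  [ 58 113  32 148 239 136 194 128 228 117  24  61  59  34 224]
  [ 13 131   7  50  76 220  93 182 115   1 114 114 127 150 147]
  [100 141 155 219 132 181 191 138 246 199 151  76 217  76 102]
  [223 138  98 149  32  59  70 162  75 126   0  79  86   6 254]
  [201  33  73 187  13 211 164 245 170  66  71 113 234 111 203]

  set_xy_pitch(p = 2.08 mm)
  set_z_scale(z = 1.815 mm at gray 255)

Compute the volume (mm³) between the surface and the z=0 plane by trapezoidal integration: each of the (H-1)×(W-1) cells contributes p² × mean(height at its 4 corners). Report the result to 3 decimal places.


534.572

height_mm = gray/255 × 1.815; cell vol = 2.08² × mean(4 corners)
unit = 2.08² × 1.815 / (4×255) = 0.00769845 mm³ per gray-sum
row 0: Σ corner-gray over 14 cells = 6821  → 52.5111
row 1: Σ corner-gray over 14 cells = 6126  → 47.1607
row 2: Σ corner-gray over 14 cells = 5761  → 44.3508
row 3: Σ corner-gray over 14 cells = 7218  → 55.5674
row 4: Σ corner-gray over 14 cells = 8555  → 65.8602
row 5: Σ corner-gray over 14 cells = 7858  → 60.4944
row 6: Σ corner-gray over 14 cells = 6228  → 47.9459
row 7: Σ corner-gray over 14 cells = 7366  → 56.7068
row 8: Σ corner-gray over 14 cells = 7083  → 54.5281
row 9: Σ corner-gray over 14 cells = 6423  → 49.4471
Σ rows: total corner-gray = 69439  → 534.5725 mm³


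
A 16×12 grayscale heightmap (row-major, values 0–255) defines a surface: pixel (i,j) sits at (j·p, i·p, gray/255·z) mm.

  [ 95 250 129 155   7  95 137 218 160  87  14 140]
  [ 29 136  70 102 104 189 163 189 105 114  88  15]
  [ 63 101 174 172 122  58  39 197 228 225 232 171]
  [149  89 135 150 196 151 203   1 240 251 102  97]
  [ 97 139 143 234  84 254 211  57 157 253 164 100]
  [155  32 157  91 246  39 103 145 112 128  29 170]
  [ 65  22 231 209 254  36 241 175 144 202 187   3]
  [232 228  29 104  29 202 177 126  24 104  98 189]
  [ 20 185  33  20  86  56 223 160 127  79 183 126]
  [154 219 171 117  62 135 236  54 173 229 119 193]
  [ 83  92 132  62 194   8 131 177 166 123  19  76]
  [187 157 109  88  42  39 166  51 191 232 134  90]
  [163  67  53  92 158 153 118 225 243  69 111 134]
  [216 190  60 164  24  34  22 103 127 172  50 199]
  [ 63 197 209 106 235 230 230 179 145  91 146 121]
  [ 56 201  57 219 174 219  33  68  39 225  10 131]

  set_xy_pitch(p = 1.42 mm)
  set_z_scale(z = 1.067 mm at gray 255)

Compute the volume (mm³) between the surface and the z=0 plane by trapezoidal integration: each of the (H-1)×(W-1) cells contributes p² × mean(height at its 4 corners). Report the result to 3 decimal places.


185.139

height_mm = gray/255 × 1.067; cell vol = 1.42² × mean(4 corners)
unit = 1.42² × 1.067 / (4×255) = 0.00210931 mm³ per gray-sum
row 0: Σ corner-gray over 11 cells = 5303  → 11.1857
row 1: Σ corner-gray over 11 cells = 5894  → 12.4323
row 2: Σ corner-gray over 11 cells = 6612  → 13.9468
row 3: Σ corner-gray over 11 cells = 6871  → 14.4931
row 4: Σ corner-gray over 11 cells = 6078  → 12.8204
row 5: Σ corner-gray over 11 cells = 5959  → 12.5694
row 6: Σ corner-gray over 11 cells = 6133  → 12.9364
row 7: Σ corner-gray over 11 cells = 5113  → 10.7849
row 8: Σ corner-gray over 11 cells = 5827  → 12.2910
row 9: Σ corner-gray over 11 cells = 5744  → 12.1159
row 10: Σ corner-gray over 11 cells = 5062  → 10.6773
row 11: Σ corner-gray over 11 cells = 5570  → 11.7489
row 12: Σ corner-gray over 11 cells = 5182  → 10.9305
row 13: Σ corner-gray over 11 cells = 6027  → 12.7128
row 14: Σ corner-gray over 11 cells = 6397  → 13.4933
Σ rows: total corner-gray = 87772  → 185.1386 mm³


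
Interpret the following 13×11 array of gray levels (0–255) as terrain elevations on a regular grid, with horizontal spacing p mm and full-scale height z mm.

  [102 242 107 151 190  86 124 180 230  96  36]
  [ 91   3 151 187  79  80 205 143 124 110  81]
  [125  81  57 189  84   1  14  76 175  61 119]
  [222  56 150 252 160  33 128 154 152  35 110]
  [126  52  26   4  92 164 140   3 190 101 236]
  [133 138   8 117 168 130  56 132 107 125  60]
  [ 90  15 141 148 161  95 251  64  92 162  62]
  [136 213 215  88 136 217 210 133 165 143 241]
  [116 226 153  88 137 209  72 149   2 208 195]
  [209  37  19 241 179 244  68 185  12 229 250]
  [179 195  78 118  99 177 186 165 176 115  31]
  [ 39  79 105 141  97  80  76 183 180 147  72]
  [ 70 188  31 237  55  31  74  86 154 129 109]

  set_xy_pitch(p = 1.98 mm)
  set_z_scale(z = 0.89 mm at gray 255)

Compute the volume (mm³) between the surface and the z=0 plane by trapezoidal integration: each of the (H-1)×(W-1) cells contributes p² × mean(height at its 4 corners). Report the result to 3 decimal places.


height_mm = gray/255 × 0.89; cell vol = 1.98² × mean(4 corners)
unit = 1.98² × 0.89 / (4×255) = 0.00342074 mm³ per gray-sum
row 0: Σ corner-gray over 10 cells = 5286  → 18.0820
row 1: Σ corner-gray over 10 cells = 4056  → 13.8745
row 2: Σ corner-gray over 10 cells = 4292  → 14.6818
row 3: Σ corner-gray over 10 cells = 4478  → 15.3181
row 4: Σ corner-gray over 10 cells = 4061  → 13.8916
row 5: Σ corner-gray over 10 cells = 4565  → 15.6157
row 6: Σ corner-gray over 10 cells = 5827  → 19.9327
row 7: Σ corner-gray over 10 cells = 6216  → 21.2633
row 8: Σ corner-gray over 10 cells = 5686  → 19.4503
row 9: Σ corner-gray over 10 cells = 5715  → 19.5495
row 10: Σ corner-gray over 10 cells = 5115  → 17.4971
row 11: Σ corner-gray over 10 cells = 4436  → 15.1744
Σ rows: total corner-gray = 59733  → 204.3311 mm³

204.331


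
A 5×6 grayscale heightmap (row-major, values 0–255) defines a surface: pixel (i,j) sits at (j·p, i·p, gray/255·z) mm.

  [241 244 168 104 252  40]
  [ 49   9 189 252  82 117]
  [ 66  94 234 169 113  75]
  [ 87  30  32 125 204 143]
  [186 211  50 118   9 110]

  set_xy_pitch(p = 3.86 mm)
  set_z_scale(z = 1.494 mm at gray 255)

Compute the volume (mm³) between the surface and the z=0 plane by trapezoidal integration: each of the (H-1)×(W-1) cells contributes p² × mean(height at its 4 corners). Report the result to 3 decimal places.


height_mm = gray/255 × 1.494; cell vol = 3.86² × mean(4 corners)
unit = 3.86² × 1.494 / (4×255) = 0.0218235 mm³ per gray-sum
row 0: Σ corner-gray over 5 cells = 3047  → 66.4963
row 1: Σ corner-gray over 5 cells = 2591  → 56.5448
row 2: Σ corner-gray over 5 cells = 2373  → 51.7872
row 3: Σ corner-gray over 5 cells = 2084  → 45.4802
Σ rows: total corner-gray = 10095  → 220.3086 mm³

220.309


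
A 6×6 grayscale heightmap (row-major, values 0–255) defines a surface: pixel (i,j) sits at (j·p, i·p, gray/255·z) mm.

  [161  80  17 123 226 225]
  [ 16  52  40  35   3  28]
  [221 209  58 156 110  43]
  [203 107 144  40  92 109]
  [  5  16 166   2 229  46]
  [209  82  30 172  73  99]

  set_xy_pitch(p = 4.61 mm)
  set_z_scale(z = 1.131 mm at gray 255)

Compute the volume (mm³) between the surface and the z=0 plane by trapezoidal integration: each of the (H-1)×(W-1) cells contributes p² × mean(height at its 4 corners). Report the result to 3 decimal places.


height_mm = gray/255 × 1.131; cell vol = 4.61² × mean(4 corners)
unit = 4.61² × 1.131 / (4×255) = 0.0235648 mm³ per gray-sum
row 0: Σ corner-gray over 5 cells = 1582  → 37.2796
row 1: Σ corner-gray over 5 cells = 1634  → 38.5049
row 2: Σ corner-gray over 5 cells = 2408  → 56.7441
row 3: Σ corner-gray over 5 cells = 1955  → 46.0692
row 4: Σ corner-gray over 5 cells = 1899  → 44.7496
Σ rows: total corner-gray = 9478  → 223.3474 mm³

223.347


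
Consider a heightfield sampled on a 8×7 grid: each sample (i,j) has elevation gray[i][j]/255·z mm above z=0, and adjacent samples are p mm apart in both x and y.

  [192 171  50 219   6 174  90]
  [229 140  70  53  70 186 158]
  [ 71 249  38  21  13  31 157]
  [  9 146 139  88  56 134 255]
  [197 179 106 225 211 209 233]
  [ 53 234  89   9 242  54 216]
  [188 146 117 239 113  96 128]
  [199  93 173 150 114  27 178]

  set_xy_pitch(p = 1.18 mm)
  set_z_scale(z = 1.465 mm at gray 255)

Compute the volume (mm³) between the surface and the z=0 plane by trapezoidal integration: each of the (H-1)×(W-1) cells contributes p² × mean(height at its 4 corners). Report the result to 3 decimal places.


43.223

height_mm = gray/255 × 1.465; cell vol = 1.18² × mean(4 corners)
unit = 1.18² × 1.465 / (4×255) = 0.00199987 mm³ per gray-sum
row 0: Σ corner-gray over 6 cells = 2947  → 5.8936
row 1: Σ corner-gray over 6 cells = 2357  → 4.7137
row 2: Σ corner-gray over 6 cells = 2322  → 4.6437
row 3: Σ corner-gray over 6 cells = 3680  → 7.3595
row 4: Σ corner-gray over 6 cells = 3815  → 7.6295
row 5: Σ corner-gray over 6 cells = 3263  → 6.5256
row 6: Σ corner-gray over 6 cells = 3229  → 6.4576
Σ rows: total corner-gray = 21613  → 43.2232 mm³


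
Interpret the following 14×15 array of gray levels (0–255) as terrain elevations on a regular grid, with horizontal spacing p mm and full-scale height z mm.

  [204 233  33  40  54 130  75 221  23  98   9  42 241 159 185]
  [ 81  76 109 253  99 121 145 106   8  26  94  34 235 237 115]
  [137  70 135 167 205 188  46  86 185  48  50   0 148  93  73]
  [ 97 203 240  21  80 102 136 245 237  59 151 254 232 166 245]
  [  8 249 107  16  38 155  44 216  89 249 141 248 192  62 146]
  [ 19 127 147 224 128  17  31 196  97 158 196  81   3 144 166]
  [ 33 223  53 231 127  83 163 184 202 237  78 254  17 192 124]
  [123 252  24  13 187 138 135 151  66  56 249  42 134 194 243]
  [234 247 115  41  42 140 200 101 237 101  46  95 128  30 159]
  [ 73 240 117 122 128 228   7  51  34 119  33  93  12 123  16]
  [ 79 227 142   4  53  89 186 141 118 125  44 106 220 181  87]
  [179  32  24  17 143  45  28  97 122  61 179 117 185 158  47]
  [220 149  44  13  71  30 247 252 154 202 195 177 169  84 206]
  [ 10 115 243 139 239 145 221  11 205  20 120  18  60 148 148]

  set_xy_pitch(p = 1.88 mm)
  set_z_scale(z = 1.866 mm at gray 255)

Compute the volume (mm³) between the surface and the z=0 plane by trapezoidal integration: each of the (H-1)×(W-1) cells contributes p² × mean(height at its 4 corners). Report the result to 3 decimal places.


587.198

height_mm = gray/255 × 1.866; cell vol = 1.88² × mean(4 corners)
unit = 1.88² × 1.866 / (4×255) = 0.00646587 mm³ per gray-sum
row 0: Σ corner-gray over 14 cells = 6387  → 41.2975
row 1: Σ corner-gray over 14 cells = 6334  → 40.9548
row 2: Σ corner-gray over 14 cells = 7646  → 49.4381
row 3: Σ corner-gray over 14 cells = 8360  → 54.0547
row 4: Σ corner-gray over 14 cells = 7049  → 45.5779
row 5: Σ corner-gray over 14 cells = 7528  → 48.6751
row 6: Σ corner-gray over 14 cells = 7893  → 51.0351
row 7: Σ corner-gray over 14 cells = 7087  → 45.8236
row 8: Σ corner-gray over 14 cells = 6142  → 39.7134
row 9: Σ corner-gray over 14 cells = 6141  → 39.7069
row 10: Σ corner-gray over 14 cells = 6080  → 39.3125
row 11: Σ corner-gray over 14 cells = 6642  → 42.9463
row 12: Σ corner-gray over 14 cells = 7526  → 48.6622
Σ rows: total corner-gray = 90815  → 587.1983 mm³


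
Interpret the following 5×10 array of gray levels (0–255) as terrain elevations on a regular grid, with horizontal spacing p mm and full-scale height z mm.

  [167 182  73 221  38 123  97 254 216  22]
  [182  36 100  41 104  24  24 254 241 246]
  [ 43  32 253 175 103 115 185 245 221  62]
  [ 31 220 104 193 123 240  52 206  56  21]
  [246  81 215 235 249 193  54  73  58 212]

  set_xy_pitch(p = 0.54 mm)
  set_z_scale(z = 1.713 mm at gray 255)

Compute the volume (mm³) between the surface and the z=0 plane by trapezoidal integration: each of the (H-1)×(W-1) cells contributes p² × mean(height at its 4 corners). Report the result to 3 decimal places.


height_mm = gray/255 × 1.713; cell vol = 0.54² × mean(4 corners)
unit = 0.54² × 1.713 / (4×255) = 0.000489716 mm³ per gray-sum
row 0: Σ corner-gray over 9 cells = 4673  → 2.2884
row 1: Σ corner-gray over 9 cells = 4839  → 2.3697
row 2: Σ corner-gray over 9 cells = 5203  → 2.5480
row 3: Σ corner-gray over 9 cells = 5214  → 2.5534
Σ rows: total corner-gray = 19929  → 9.7596 mm³

9.760


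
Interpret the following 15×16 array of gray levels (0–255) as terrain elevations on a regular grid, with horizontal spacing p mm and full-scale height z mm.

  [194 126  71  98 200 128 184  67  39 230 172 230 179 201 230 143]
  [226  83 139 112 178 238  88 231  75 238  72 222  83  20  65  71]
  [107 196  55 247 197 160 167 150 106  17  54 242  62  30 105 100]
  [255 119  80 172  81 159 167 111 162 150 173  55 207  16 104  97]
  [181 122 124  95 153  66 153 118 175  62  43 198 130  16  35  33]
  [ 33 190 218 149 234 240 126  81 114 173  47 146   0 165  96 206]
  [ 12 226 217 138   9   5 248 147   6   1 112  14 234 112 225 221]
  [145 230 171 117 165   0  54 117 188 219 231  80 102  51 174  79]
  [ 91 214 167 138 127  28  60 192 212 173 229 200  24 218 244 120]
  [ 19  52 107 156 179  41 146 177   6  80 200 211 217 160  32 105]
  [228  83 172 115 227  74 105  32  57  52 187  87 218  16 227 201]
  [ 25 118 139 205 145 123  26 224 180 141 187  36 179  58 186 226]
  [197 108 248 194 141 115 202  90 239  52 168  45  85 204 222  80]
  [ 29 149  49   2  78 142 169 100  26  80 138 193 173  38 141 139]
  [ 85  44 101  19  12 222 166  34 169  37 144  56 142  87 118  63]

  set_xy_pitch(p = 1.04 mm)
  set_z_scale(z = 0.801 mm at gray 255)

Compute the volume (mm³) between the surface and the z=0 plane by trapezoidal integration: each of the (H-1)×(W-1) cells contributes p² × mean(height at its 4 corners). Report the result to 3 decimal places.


height_mm = gray/255 × 0.801; cell vol = 1.04² × mean(4 corners)
unit = 1.04² × 0.801 / (4×255) = 0.000849374 mm³ per gray-sum
row 0: Σ corner-gray over 15 cells = 8632  → 7.3318
row 1: Σ corner-gray over 15 cells = 7768  → 6.5979
row 2: Σ corner-gray over 15 cells = 7647  → 6.4952
row 3: Σ corner-gray over 15 cells = 7058  → 5.9949
row 4: Σ corner-gray over 15 cells = 7391  → 6.2777
row 5: Σ corner-gray over 15 cells = 7818  → 6.6404
row 6: Σ corner-gray over 15 cells = 7643  → 6.4918
row 7: Σ corner-gray over 15 cells = 8685  → 7.3768
row 8: Σ corner-gray over 15 cells = 8315  → 7.0625
row 9: Σ corner-gray over 15 cells = 7385  → 6.2726
row 10: Σ corner-gray over 15 cells = 7878  → 6.6914
row 11: Σ corner-gray over 15 cells = 8648  → 7.3454
row 12: Σ corner-gray over 15 cells = 7627  → 6.4782
row 13: Σ corner-gray over 15 cells = 5974  → 5.0742
Σ rows: total corner-gray = 108469  → 92.1308 mm³

92.131


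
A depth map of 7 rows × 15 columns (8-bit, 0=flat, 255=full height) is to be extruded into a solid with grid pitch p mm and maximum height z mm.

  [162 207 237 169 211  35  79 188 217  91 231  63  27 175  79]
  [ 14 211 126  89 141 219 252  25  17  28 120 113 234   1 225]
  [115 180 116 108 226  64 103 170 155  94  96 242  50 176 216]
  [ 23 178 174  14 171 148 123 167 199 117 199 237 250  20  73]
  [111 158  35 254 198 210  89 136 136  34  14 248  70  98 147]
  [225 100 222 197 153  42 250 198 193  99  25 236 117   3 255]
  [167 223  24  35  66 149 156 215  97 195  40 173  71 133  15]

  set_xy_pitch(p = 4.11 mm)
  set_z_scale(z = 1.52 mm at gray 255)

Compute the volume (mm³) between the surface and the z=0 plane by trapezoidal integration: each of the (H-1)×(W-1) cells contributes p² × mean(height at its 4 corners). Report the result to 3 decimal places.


1150.813

height_mm = gray/255 × 1.52; cell vol = 4.11² × mean(4 corners)
unit = 4.11² × 1.52 / (4×255) = 0.0251725 mm³ per gray-sum
row 0: Σ corner-gray over 14 cells = 7492  → 188.5927
row 1: Σ corner-gray over 14 cells = 7282  → 183.3064
row 2: Σ corner-gray over 14 cells = 7981  → 200.9021
row 3: Σ corner-gray over 14 cells = 7708  → 194.0299
row 4: Σ corner-gray over 14 cells = 7768  → 195.5403
row 5: Σ corner-gray over 14 cells = 7486  → 188.4416
Σ rows: total corner-gray = 45717  → 1150.8131 mm³


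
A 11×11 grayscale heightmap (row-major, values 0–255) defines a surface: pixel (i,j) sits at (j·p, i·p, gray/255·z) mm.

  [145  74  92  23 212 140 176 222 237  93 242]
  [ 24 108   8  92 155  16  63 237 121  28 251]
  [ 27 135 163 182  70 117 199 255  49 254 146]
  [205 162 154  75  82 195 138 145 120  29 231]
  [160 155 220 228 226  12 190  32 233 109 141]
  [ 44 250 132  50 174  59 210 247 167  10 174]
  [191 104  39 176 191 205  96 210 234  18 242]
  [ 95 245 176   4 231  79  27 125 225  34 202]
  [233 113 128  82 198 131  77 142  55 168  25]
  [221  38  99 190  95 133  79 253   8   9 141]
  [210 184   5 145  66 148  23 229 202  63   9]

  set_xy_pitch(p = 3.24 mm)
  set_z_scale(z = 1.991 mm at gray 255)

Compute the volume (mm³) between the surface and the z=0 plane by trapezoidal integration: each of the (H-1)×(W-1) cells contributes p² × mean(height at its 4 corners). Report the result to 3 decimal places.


height_mm = gray/255 × 1.991; cell vol = 3.24² × mean(4 corners)
unit = 3.24² × 1.991 / (4×255) = 0.0204909 mm³ per gray-sum
row 0: Σ corner-gray over 10 cells = 4856  → 99.5038
row 1: Σ corner-gray over 10 cells = 4952  → 101.4710
row 2: Σ corner-gray over 10 cells = 5657  → 115.9170
row 3: Σ corner-gray over 10 cells = 5747  → 117.7612
row 4: Σ corner-gray over 10 cells = 5927  → 121.4496
row 5: Σ corner-gray over 10 cells = 5795  → 118.7448
row 6: Σ corner-gray over 10 cells = 5568  → 114.0934
row 7: Σ corner-gray over 10 cells = 5035  → 103.1717
row 8: Σ corner-gray over 10 cells = 4616  → 94.5860
row 9: Σ corner-gray over 10 cells = 4519  → 92.5984
Σ rows: total corner-gray = 52672  → 1079.2969 mm³

1079.297


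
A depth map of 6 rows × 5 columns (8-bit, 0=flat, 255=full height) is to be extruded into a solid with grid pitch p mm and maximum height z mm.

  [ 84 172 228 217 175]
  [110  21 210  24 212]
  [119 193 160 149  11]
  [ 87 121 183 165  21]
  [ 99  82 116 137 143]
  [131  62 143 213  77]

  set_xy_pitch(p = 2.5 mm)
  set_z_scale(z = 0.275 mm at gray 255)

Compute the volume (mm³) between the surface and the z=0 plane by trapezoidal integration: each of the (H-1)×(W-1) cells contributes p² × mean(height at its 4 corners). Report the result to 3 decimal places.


17.499

height_mm = gray/255 × 0.275; cell vol = 2.5² × mean(4 corners)
unit = 2.5² × 0.275 / (4×255) = 0.00168505 mm³ per gray-sum
row 0: Σ corner-gray over 4 cells = 2325  → 3.9177
row 1: Σ corner-gray over 4 cells = 1966  → 3.3128
row 2: Σ corner-gray over 4 cells = 2180  → 3.6734
row 3: Σ corner-gray over 4 cells = 1958  → 3.2993
row 4: Σ corner-gray over 4 cells = 1956  → 3.2960
Σ rows: total corner-gray = 10385  → 17.4992 mm³


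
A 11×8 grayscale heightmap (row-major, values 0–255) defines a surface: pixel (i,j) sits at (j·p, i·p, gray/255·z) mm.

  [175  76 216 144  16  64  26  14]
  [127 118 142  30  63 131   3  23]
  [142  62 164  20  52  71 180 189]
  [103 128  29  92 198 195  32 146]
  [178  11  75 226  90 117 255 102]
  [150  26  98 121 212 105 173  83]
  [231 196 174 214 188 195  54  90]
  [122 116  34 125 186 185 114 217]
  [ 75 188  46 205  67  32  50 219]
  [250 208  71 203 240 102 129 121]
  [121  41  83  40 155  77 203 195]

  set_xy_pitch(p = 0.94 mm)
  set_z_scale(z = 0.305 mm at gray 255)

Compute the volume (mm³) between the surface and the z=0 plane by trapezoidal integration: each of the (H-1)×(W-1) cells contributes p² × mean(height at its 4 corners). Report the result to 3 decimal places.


9.006

height_mm = gray/255 × 0.305; cell vol = 0.94² × mean(4 corners)
unit = 0.94² × 0.305 / (4×255) = 0.000264214 mm³ per gray-sum
row 0: Σ corner-gray over 7 cells = 2397  → 0.6333
row 1: Σ corner-gray over 7 cells = 2553  → 0.6745
row 2: Σ corner-gray over 7 cells = 3026  → 0.7995
row 3: Σ corner-gray over 7 cells = 3425  → 0.9049
row 4: Σ corner-gray over 7 cells = 3531  → 0.9329
row 5: Σ corner-gray over 7 cells = 4066  → 1.0743
row 6: Σ corner-gray over 7 cells = 4222  → 1.1155
row 7: Σ corner-gray over 7 cells = 3329  → 0.8796
row 8: Σ corner-gray over 7 cells = 3747  → 0.9900
row 9: Σ corner-gray over 7 cells = 3791  → 1.0016
Σ rows: total corner-gray = 34087  → 9.0063 mm³


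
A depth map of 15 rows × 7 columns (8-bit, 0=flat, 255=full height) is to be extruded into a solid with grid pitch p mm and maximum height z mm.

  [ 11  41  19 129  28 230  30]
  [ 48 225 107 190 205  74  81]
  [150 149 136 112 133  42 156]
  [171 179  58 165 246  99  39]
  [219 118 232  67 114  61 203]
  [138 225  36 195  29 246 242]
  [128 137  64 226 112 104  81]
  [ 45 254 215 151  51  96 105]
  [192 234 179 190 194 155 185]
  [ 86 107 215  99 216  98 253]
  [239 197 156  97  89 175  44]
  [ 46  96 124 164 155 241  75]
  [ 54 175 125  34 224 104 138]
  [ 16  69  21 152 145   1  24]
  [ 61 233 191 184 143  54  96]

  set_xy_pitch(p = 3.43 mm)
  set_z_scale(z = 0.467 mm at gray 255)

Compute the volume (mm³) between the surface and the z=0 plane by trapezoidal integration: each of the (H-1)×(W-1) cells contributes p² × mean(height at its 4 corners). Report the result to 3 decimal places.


height_mm = gray/255 × 0.467; cell vol = 3.43² × mean(4 corners)
unit = 3.43² × 0.467 / (4×255) = 0.00538648 mm³ per gray-sum
row 0: Σ corner-gray over 6 cells = 2666  → 14.3604
row 1: Σ corner-gray over 6 cells = 3181  → 17.1344
row 2: Σ corner-gray over 6 cells = 3154  → 16.9890
row 3: Σ corner-gray over 6 cells = 3310  → 17.8292
row 4: Σ corner-gray over 6 cells = 3448  → 18.5726
row 5: Σ corner-gray over 6 cells = 3337  → 17.9747
row 6: Σ corner-gray over 6 cells = 3179  → 17.1236
row 7: Σ corner-gray over 6 cells = 3965  → 21.3574
row 8: Σ corner-gray over 6 cells = 4090  → 22.0307
row 9: Σ corner-gray over 6 cells = 3520  → 18.9604
row 10: Σ corner-gray over 6 cells = 3392  → 18.2709
row 11: Σ corner-gray over 6 cells = 3197  → 17.2206
row 12: Σ corner-gray over 6 cells = 2332  → 12.5613
row 13: Σ corner-gray over 6 cells = 2583  → 13.9133
Σ rows: total corner-gray = 45354  → 244.2984 mm³

244.298


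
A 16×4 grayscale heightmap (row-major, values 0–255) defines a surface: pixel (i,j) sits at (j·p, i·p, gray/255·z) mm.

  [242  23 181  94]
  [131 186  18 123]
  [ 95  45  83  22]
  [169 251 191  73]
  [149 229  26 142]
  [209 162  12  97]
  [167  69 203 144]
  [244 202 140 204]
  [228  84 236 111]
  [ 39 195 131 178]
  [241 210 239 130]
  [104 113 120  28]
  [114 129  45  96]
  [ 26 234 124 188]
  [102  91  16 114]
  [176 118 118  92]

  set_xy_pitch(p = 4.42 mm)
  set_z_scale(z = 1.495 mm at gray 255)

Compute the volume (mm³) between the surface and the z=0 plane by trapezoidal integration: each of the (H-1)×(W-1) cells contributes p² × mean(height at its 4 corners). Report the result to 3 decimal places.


685.962

height_mm = gray/255 × 1.495; cell vol = 4.42² × mean(4 corners)
unit = 4.42² × 1.495 / (4×255) = 0.0286342 mm³ per gray-sum
row 0: Σ corner-gray over 3 cells = 1406  → 40.2597
row 1: Σ corner-gray over 3 cells = 1035  → 29.6364
row 2: Σ corner-gray over 3 cells = 1499  → 42.9227
row 3: Σ corner-gray over 3 cells = 1927  → 55.1782
row 4: Σ corner-gray over 3 cells = 1455  → 41.6628
row 5: Σ corner-gray over 3 cells = 1509  → 43.2091
row 6: Σ corner-gray over 3 cells = 1987  → 56.8962
row 7: Σ corner-gray over 3 cells = 2111  → 60.4469
row 8: Σ corner-gray over 3 cells = 1848  → 52.9161
row 9: Σ corner-gray over 3 cells = 2138  → 61.2200
row 10: Σ corner-gray over 3 cells = 1867  → 53.4601
row 11: Σ corner-gray over 3 cells = 1156  → 33.1012
row 12: Σ corner-gray over 3 cells = 1488  → 42.6077
row 13: Σ corner-gray over 3 cells = 1360  → 38.9426
row 14: Σ corner-gray over 3 cells = 1170  → 33.5021
Σ rows: total corner-gray = 23956  → 685.9617 mm³


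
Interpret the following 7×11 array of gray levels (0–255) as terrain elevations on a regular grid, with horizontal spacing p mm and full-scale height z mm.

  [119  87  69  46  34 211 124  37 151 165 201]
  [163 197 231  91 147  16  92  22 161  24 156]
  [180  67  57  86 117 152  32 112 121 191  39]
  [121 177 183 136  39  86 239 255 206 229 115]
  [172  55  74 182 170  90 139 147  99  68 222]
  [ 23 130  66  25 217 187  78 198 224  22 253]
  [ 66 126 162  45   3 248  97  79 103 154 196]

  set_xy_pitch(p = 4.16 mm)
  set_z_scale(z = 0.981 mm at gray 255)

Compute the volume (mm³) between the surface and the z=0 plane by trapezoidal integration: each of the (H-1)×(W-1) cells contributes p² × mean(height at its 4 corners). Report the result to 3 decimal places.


height_mm = gray/255 × 0.981; cell vol = 4.16² × mean(4 corners)
unit = 4.16² × 0.981 / (4×255) = 0.0166439 mm³ per gray-sum
row 0: Σ corner-gray over 10 cells = 4449  → 74.0488
row 1: Σ corner-gray over 10 cells = 4370  → 72.7339
row 2: Σ corner-gray over 10 cells = 5425  → 90.2932
row 3: Σ corner-gray over 10 cells = 5778  → 96.1685
row 4: Σ corner-gray over 10 cells = 5012  → 83.4193
row 5: Σ corner-gray over 10 cells = 4866  → 80.9893
Σ rows: total corner-gray = 29900  → 497.6531 mm³

497.653


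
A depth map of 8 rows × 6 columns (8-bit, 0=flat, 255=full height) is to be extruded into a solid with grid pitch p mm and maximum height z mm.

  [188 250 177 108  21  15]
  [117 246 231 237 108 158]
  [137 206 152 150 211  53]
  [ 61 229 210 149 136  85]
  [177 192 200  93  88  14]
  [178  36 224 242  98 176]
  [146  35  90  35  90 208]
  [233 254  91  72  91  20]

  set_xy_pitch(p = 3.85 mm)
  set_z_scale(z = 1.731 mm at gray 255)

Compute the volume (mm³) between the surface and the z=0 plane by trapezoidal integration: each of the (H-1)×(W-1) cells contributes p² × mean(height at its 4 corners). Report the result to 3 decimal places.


512.048

height_mm = gray/255 × 1.731; cell vol = 3.85² × mean(4 corners)
unit = 3.85² × 1.731 / (4×255) = 0.0251547 mm³ per gray-sum
row 0: Σ corner-gray over 5 cells = 3234  → 81.3502
row 1: Σ corner-gray over 5 cells = 3547  → 89.2236
row 2: Σ corner-gray over 5 cells = 3222  → 81.0483
row 3: Σ corner-gray over 5 cells = 2931  → 73.7283
row 4: Σ corner-gray over 5 cells = 2891  → 72.7221
row 5: Σ corner-gray over 5 cells = 2408  → 60.5724
row 6: Σ corner-gray over 5 cells = 2123  → 53.4033
Σ rows: total corner-gray = 20356  → 512.0481 mm³


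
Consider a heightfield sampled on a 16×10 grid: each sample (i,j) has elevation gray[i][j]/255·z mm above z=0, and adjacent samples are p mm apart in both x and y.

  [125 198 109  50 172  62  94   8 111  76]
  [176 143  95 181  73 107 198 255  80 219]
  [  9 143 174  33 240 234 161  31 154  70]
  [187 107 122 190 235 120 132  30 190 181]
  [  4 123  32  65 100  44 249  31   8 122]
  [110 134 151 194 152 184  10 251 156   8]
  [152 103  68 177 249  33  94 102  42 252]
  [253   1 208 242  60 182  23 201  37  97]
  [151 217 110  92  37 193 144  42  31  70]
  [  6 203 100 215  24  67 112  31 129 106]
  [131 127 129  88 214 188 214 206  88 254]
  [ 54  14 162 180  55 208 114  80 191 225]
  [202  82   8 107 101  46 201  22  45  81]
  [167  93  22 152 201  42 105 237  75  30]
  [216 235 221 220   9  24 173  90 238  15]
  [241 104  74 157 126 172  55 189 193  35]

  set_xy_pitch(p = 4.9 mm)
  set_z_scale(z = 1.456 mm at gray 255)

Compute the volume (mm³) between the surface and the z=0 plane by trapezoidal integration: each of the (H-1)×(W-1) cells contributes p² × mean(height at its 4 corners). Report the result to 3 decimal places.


height_mm = gray/255 × 1.456; cell vol = 4.9² × mean(4 corners)
unit = 4.9² × 1.456 / (4×255) = 0.0342731 mm³ per gray-sum
row 0: Σ corner-gray over 9 cells = 4468  → 153.1322
row 1: Σ corner-gray over 9 cells = 5078  → 174.0388
row 2: Σ corner-gray over 9 cells = 5039  → 172.7021
row 3: Σ corner-gray over 9 cells = 4050  → 138.8060
row 4: Σ corner-gray over 9 cells = 4012  → 137.5037
row 5: Σ corner-gray over 9 cells = 4722  → 161.8376
row 6: Σ corner-gray over 9 cells = 4398  → 150.7331
row 7: Σ corner-gray over 9 cells = 4211  → 144.3240
row 8: Σ corner-gray over 9 cells = 3827  → 131.1631
row 9: Σ corner-gray over 9 cells = 4767  → 163.3799
row 10: Σ corner-gray over 9 cells = 5180  → 177.5346
row 11: Σ corner-gray over 9 cells = 3794  → 130.0321
row 12: Σ corner-gray over 9 cells = 3558  → 121.9437
row 13: Σ corner-gray over 9 cells = 4702  → 161.1521
row 14: Σ corner-gray over 9 cells = 5067  → 173.6618
Σ rows: total corner-gray = 66873  → 2291.9449 mm³

2291.945
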